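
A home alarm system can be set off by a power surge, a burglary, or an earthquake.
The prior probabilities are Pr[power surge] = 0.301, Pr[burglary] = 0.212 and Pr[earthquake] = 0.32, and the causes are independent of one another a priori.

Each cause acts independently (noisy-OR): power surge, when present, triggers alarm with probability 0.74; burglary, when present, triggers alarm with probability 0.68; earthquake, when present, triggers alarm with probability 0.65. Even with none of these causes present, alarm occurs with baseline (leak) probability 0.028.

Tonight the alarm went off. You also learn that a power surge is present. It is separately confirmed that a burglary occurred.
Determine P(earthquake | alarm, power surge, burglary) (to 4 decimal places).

P(earthquake | alarm, power surge, burglary) ≈ 0.3322

Under noisy-OR, P(alarm | causes) = 1 − (1−0.028)·∏(1−qᵢ) over the active causes.
P(alarm | power surge, burglary) = 0.91913*0.68 + 0.971695*0.32 = 0.625008 + 0.310942 = 0.935950
Restricting to configurations with earthquake present: 0.971695*0.32 = 0.310942.
P(earthquake | alarm, power surge, burglary) = 0.310942 / 0.935950 ≈ 0.3322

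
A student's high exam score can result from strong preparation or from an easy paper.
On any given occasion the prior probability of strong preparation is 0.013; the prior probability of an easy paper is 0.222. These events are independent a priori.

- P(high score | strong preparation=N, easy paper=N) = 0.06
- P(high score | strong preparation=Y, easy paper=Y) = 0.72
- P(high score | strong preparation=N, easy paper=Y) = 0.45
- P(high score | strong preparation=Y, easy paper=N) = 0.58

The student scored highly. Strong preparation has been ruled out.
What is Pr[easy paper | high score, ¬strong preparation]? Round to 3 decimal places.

Pr[easy paper | high score, ¬strong preparation] ≈ 0.682

Numerator (weight on configurations with easy paper): 0.45×0.222 = 0.099900
The normalizing constant is 0.06×0.778 + 0.45×0.222 = 0.146580
Posterior = 0.099900 / 0.146580 ≈ 0.682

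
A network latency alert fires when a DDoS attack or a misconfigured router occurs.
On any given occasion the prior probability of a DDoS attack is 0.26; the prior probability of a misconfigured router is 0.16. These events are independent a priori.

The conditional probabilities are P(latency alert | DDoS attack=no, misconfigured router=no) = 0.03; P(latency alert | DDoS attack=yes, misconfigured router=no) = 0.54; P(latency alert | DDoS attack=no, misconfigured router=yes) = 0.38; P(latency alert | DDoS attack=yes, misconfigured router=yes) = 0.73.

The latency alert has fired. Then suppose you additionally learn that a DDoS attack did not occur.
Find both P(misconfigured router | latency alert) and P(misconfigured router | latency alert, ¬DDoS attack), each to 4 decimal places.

P(misconfigured router | latency alert) ≈ 0.3556; P(misconfigured router | latency alert, ¬DDoS attack) ≈ 0.7070

Weight on misconfigured router=true, given the evidence: 0.044992 + 0.030368 = 0.075360
The normalizing constant is 0.03·0.74·0.84 + 0.38·0.74·0.16 + 0.54·0.26·0.84 + 0.73·0.26·0.16 = 0.211944
Posterior = 0.075360 / 0.211944 ≈ 0.3556

Now also conditioning on DDoS attack≠true:
Weight on misconfigured router=true, given the evidence: 0.38*0.16 = 0.060800
The normalizing constant is 0.03*0.84 + 0.38*0.16 = 0.086000
Posterior = 0.060800 / 0.086000 ≈ 0.7070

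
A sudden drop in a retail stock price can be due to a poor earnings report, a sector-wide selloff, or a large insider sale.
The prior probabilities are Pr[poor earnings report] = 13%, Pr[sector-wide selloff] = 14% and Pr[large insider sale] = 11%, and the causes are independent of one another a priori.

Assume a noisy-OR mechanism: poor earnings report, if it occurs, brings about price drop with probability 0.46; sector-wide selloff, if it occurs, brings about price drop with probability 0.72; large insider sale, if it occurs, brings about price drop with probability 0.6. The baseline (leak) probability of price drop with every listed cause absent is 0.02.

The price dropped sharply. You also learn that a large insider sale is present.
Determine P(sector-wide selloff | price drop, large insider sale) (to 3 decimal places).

P(sector-wide selloff | price drop, large insider sale) ≈ 0.188

Under noisy-OR, P(price drop | causes) = 1 − (1−0.02)·∏(1−qᵢ) over the active causes.
By total probability over the 4 (poor earnings report, sector-wide selloff) configurations:
  P(price drop | large insider sale) = 0.608·0.87·0.86 + 0.89024·0.87·0.14 + 0.78832·0.13·0.86 + 0.94073·0.13·0.14
        = 0.454906 + 0.108431 + 0.088134 + 0.017121 = 0.668592
Configurations with sector-wide selloff contribute 0.125552, so
  P(sector-wide selloff | price drop, large insider sale) = 0.125552 / 0.668592 ≈ 0.188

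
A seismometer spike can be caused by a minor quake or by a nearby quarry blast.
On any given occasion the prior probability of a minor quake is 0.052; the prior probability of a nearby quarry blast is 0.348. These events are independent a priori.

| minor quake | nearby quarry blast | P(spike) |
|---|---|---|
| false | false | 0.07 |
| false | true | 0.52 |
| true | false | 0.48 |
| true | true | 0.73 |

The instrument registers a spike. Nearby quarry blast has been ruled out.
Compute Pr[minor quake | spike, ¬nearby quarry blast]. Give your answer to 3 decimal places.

Pr[minor quake | spike, ¬nearby quarry blast] ≈ 0.273

For the numerator, keep only minor quake=true terms: 0.48×0.052 = 0.024960
Denominator P(spike | ¬nearby quarry blast): 0.07×0.948 + 0.48×0.052 = 0.091320
P(minor quake | spike, ¬nearby quarry blast) = 0.024960/0.091320 ≈ 0.273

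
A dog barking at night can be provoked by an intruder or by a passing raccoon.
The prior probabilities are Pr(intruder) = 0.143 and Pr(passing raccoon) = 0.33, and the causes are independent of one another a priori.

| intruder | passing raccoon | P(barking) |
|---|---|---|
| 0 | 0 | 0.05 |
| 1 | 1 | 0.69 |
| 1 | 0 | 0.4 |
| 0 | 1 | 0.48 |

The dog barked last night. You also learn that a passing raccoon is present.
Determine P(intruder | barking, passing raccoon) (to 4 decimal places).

P(barking | passing raccoon) = 0.48·0.857 + 0.69·0.143 = 0.411360 + 0.098670 = 0.510030
Restricting to configurations with intruder present: 0.69·0.143 = 0.098670.
So P(intruder | barking, passing raccoon) = 0.098670/0.510030 ≈ 0.1935.

P(intruder | barking, passing raccoon) ≈ 0.1935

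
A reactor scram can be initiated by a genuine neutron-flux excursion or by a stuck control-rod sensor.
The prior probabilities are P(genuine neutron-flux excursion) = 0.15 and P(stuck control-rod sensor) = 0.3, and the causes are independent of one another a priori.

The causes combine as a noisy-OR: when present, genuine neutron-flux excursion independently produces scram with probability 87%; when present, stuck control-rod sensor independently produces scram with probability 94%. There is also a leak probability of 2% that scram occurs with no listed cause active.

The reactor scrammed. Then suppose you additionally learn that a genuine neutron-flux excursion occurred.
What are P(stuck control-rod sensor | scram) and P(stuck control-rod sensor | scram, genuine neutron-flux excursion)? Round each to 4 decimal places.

Under noisy-OR, P(scram | causes) = 1 − (1−0.02)·∏(1−qᵢ) over the active causes.
Enumerate the 4 (genuine neutron-flux excursion, stuck control-rod sensor) configurations and weight by the priors:
  P(scram) = 0.02*0.85*0.7 + 0.9412*0.85*0.3 + 0.8726*0.15*0.7 + 0.992356*0.15*0.3
        = 0.011900 + 0.240006 + 0.091623 + 0.044656 = 0.388185
The terms with stuck control-rod sensor present sum to 0.284662, so
  P(stuck control-rod sensor | scram) = 0.284662 / 0.388185 ≈ 0.7333

Now also conditioning on genuine neutron-flux excursion=true:
Numerator (weight on configurations with stuck control-rod sensor): 0.992356*0.3 = 0.297707
Normalizer over all consistent configurations: 0.8726*0.7 + 0.992356*0.3 = 0.908527
Posterior = 0.297707 / 0.908527 ≈ 0.3277

P(stuck control-rod sensor | scram) ≈ 0.7333; P(stuck control-rod sensor | scram, genuine neutron-flux excursion) ≈ 0.3277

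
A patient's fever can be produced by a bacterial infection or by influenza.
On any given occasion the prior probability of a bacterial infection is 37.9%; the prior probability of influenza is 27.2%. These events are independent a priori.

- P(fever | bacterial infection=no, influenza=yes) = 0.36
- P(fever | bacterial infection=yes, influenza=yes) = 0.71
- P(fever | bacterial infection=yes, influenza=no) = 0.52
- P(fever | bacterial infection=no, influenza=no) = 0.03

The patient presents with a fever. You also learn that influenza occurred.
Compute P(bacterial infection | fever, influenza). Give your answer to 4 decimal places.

P(bacterial infection | fever, influenza) ≈ 0.5462

P(fever | influenza) = 0.36×0.621 + 0.71×0.379 = 0.223560 + 0.269090 = 0.492650
Restricting to configurations with bacterial infection present: 0.71×0.379 = 0.269090.
P(bacterial infection | fever, influenza) = 0.269090 / 0.492650 ≈ 0.5462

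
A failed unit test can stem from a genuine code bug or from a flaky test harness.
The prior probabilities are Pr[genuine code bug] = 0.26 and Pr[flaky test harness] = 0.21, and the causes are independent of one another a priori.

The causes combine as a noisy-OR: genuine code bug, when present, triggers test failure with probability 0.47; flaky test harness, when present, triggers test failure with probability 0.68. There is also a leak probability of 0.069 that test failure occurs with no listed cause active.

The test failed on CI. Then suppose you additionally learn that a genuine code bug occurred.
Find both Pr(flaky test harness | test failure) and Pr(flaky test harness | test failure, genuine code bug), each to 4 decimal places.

Pr(flaky test harness | test failure) ≈ 0.5179; Pr(flaky test harness | test failure, genuine code bug) ≈ 0.3065

Under noisy-OR, P(test failure | causes) = 1 − (1−0.069)·∏(1−qᵢ) over the active causes.
Numerator (weight on configurations with flaky test harness): 0.109103 + 0.045979 = 0.155082
Denominator P(test failure): 0.069·0.74·0.79 + 0.70208·0.74·0.21 + 0.50657·0.26·0.79 + 0.842102·0.26·0.21 = 0.299468
P(flaky test harness | test failure) = 0.155082/0.299468 ≈ 0.5179

Now also conditioning on genuine code bug=true:
For the numerator, keep only flaky test harness=true terms: 0.842102×0.21 = 0.176841
The normalizing constant is 0.50657×0.79 + 0.842102×0.21 = 0.577031
P(flaky test harness | test failure, genuine code bug) = 0.176841/0.577031 ≈ 0.3065
This is intercausal reasoning (explaining away): once genuine code bug accounts for the test failure, flaky test harness becomes less likely.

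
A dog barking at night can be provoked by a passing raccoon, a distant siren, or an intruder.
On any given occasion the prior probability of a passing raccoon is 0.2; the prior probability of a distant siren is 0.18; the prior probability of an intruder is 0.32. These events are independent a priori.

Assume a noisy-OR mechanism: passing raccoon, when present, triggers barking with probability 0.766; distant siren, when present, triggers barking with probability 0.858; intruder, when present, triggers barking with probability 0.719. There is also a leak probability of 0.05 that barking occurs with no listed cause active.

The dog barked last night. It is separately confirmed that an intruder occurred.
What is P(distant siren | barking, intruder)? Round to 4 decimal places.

P(distant siren | barking, intruder) ≈ 0.2154

Under noisy-OR, P(barking | causes) = 1 − (1−0.05)·∏(1−qᵢ) over the active causes.
P(barking | intruder) = 0.73305*0.8*0.82 + 0.962093*0.8*0.18 + 0.937534*0.2*0.82 + 0.99113*0.2*0.18 = 0.480881 + 0.138541 + 0.153756 + 0.035681 = 0.808859
The distant siren-present share is 0.138541 + 0.035681 = 0.174222.
Hence the posterior is 0.174222/0.808859 ≈ 0.2154.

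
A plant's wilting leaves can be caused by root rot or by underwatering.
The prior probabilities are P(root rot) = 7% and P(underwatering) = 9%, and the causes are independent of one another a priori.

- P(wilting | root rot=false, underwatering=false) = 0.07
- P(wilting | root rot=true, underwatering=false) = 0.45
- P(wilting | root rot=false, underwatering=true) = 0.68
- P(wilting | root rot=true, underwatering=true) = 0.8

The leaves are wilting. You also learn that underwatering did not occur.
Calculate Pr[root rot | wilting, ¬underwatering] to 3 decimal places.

Pr[root rot | wilting, ¬underwatering] ≈ 0.326

For the numerator, keep only root rot=true terms: 0.45*0.07 = 0.031500
Normalizer over all consistent configurations: 0.07*0.93 + 0.45*0.07 = 0.096600
P(root rot | wilting, ¬underwatering) = 0.031500/0.096600 ≈ 0.326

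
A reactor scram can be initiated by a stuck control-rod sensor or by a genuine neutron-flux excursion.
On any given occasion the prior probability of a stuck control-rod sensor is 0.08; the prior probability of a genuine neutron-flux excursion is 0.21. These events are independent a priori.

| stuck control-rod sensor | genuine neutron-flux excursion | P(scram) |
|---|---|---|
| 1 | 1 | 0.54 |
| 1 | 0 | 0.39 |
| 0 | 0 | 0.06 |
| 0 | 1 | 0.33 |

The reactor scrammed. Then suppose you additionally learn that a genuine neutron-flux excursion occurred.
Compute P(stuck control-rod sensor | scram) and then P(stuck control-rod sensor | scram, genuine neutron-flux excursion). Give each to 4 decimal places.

P(stuck control-rod sensor | scram) ≈ 0.2390; P(stuck control-rod sensor | scram, genuine neutron-flux excursion) ≈ 0.1246

P(scram) = 0.06·0.92·0.79 + 0.33·0.92·0.21 + 0.39·0.08·0.79 + 0.54·0.08·0.21 = 0.043608 + 0.063756 + 0.024648 + 0.009072 = 0.141084
Restricting to configurations with stuck control-rod sensor present: 0.024648 + 0.009072 = 0.033720.
So P(stuck control-rod sensor | scram) = 0.033720/0.141084 ≈ 0.2390.

With the extra evidence:
P(scram | genuine neutron-flux excursion) = 0.33·0.92 + 0.54·0.08 = 0.303600 + 0.043200 = 0.346800
Restricting to configurations with stuck control-rod sensor present: 0.54·0.08 = 0.043200.
Hence the posterior is 0.043200/0.346800 ≈ 0.1246.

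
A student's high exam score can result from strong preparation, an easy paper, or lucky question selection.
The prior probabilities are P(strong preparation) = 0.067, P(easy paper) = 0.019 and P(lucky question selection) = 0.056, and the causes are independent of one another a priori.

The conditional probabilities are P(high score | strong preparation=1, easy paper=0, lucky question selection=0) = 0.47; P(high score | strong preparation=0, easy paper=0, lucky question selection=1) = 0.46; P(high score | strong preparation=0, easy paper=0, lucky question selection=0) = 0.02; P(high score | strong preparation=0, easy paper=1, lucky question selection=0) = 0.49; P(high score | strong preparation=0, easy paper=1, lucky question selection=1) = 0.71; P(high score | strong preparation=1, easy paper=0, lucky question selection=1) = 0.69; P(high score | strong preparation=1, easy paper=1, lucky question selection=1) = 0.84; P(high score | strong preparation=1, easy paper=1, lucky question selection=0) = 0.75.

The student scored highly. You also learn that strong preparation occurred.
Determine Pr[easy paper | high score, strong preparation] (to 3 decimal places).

Pr[easy paper | high score, strong preparation] ≈ 0.029

P(high score | strong preparation) = 0.47·0.981·0.944 + 0.69·0.981·0.056 + 0.75·0.019·0.944 + 0.84·0.019·0.056 = 0.435250 + 0.037906 + 0.013452 + 0.000894 = 0.487502
The easy paper-present share is 0.013452 + 0.000894 = 0.014346.
Hence the posterior is 0.014346/0.487502 ≈ 0.029.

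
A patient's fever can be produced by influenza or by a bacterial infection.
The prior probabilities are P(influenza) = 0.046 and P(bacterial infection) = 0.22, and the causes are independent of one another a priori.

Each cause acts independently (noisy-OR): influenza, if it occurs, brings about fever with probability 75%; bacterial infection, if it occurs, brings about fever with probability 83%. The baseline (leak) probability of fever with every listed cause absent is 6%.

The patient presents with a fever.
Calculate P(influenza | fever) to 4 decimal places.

Under noisy-OR, P(fever | causes) = 1 − (1−0.06)·∏(1−qᵢ) over the active causes.
P(fever) = 0.06*0.954*0.78 + 0.8402*0.954*0.22 + 0.765*0.046*0.78 + 0.96005*0.046*0.22 = 0.044647 + 0.176341 + 0.027448 + 0.009716 = 0.258152
The influenza-present share is 0.027448 + 0.009716 = 0.037164.
Hence the posterior is 0.037164/0.258152 ≈ 0.1440.

P(influenza | fever) ≈ 0.1440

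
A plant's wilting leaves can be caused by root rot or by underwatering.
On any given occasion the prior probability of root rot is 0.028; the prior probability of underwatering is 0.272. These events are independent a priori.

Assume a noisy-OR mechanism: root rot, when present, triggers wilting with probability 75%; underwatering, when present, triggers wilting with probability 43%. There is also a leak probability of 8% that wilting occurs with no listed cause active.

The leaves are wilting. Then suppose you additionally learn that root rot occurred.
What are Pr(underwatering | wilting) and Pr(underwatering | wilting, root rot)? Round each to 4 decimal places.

Under noisy-OR, P(wilting | causes) = 1 − (1−0.08)·∏(1−qᵢ) over the active causes.
Weight on underwatering=true, given the evidence: 0.125741 + 0.006618 = 0.132359
Normalizer over all consistent configurations: 0.08*0.972*0.728 + 0.4756*0.972*0.272 + 0.77*0.028*0.728 + 0.8689*0.028*0.272 = 0.204664
P(underwatering | wilting) = 0.132359/0.204664 ≈ 0.6467

With the extra evidence:
Sum P(wilting|·) weighted by the priors over both values of underwatering:
  P(wilting | root rot) = 0.77·0.728 + 0.8689·0.272
        = 0.560560 + 0.236341 = 0.796901
The terms with underwatering present sum to 0.236341, so
  P(underwatering | wilting, root rot) = 0.236341 / 0.796901 ≈ 0.2966
— root rot explains away the evidence for underwatering.

Pr(underwatering | wilting) ≈ 0.6467; Pr(underwatering | wilting, root rot) ≈ 0.2966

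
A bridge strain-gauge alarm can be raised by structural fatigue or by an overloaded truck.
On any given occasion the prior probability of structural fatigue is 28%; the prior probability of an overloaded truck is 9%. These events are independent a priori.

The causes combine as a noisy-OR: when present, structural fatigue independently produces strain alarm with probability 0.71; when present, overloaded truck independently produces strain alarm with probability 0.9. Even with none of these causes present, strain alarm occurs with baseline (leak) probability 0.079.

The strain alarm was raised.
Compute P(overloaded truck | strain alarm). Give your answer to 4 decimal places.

P(overloaded truck | strain alarm) ≈ 0.2590

Under noisy-OR, P(strain alarm | causes) = 1 − (1−0.079)·∏(1−qᵢ) over the active causes.
Weight on overloaded truck=true, given the evidence: 0.058832 + 0.024527 = 0.083359
Normalizer over all consistent configurations: 0.079*0.72*0.91 + 0.9079*0.72*0.09 + 0.73291*0.28*0.91 + 0.973291*0.28*0.09 = 0.321865
Posterior = 0.083359 / 0.321865 ≈ 0.2590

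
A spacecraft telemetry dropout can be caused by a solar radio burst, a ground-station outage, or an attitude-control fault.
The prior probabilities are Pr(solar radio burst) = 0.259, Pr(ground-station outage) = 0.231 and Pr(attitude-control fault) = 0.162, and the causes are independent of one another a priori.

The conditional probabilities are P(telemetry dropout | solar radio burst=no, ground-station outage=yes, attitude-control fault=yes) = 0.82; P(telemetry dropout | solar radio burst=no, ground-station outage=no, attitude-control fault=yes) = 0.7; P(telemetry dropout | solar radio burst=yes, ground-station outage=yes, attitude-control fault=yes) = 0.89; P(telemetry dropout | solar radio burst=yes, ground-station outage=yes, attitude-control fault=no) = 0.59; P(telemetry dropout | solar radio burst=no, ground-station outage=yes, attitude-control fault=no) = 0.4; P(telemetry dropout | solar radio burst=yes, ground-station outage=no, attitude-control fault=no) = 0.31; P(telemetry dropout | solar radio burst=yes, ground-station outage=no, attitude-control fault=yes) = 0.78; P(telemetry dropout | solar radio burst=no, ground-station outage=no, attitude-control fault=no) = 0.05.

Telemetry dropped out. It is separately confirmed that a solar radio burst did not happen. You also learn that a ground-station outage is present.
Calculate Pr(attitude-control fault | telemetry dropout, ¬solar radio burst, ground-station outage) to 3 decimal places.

Numerator (weight on configurations with attitude-control fault): 0.82·0.162 = 0.132840
The normalizing constant is 0.4·0.838 + 0.82·0.162 = 0.468040
Posterior = 0.132840 / 0.468040 ≈ 0.284

Pr(attitude-control fault | telemetry dropout, ¬solar radio burst, ground-station outage) ≈ 0.284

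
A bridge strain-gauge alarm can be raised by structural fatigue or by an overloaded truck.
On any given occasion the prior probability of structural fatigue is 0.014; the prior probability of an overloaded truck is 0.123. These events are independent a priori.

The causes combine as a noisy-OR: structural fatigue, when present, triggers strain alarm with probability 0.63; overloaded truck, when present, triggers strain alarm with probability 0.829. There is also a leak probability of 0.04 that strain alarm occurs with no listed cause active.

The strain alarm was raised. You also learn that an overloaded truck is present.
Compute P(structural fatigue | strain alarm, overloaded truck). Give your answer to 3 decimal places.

P(structural fatigue | strain alarm, overloaded truck) ≈ 0.016

Under noisy-OR, P(strain alarm | causes) = 1 − (1−0.04)·∏(1−qᵢ) over the active causes.
P(strain alarm | overloaded truck) = 0.83584*0.986 + 0.939261*0.014 = 0.824138 + 0.013150 = 0.837288
Of this, 0.013150 comes from 0.939261*0.014 (the structural fatigue=true cases).
Hence the posterior is 0.013150/0.837288 ≈ 0.016.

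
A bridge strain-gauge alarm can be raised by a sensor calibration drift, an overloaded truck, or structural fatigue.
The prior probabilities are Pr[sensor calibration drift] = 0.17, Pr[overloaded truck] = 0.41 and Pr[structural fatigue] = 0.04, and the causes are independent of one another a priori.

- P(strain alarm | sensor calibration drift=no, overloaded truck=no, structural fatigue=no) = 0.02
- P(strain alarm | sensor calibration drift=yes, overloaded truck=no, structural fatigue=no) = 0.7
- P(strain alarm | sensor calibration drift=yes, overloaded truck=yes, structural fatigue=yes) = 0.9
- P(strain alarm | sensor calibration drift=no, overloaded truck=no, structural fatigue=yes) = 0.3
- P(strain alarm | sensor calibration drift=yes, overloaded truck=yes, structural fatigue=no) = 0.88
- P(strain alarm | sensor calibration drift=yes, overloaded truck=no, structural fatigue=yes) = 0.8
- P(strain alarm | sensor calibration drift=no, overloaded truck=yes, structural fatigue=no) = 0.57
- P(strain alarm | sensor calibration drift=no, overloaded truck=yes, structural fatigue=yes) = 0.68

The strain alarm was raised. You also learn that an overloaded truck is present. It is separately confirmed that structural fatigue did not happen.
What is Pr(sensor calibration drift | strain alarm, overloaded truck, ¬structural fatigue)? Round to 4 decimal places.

Pr(sensor calibration drift | strain alarm, overloaded truck, ¬structural fatigue) ≈ 0.2402

Enumerate both values of sensor calibration drift and weight by the priors:
  P(strain alarm | overloaded truck, ¬structural fatigue) = 0.57*0.83 + 0.88*0.17
        = 0.473100 + 0.149600 = 0.622700
Configurations with sensor calibration drift contribute 0.149600, so
  P(sensor calibration drift | strain alarm, overloaded truck, ¬structural fatigue) = 0.149600 / 0.622700 ≈ 0.2402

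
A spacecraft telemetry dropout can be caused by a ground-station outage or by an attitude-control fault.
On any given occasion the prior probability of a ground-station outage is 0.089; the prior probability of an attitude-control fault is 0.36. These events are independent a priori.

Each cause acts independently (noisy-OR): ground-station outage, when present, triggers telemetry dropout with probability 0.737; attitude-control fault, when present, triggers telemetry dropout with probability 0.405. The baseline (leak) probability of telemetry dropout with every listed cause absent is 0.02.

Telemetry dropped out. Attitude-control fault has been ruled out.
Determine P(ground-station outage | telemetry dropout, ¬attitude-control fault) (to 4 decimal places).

P(ground-station outage | telemetry dropout, ¬attitude-control fault) ≈ 0.7838

Under noisy-OR, P(telemetry dropout | causes) = 1 − (1−0.02)·∏(1−qᵢ) over the active causes.
By total probability over both values of ground-station outage:
  P(telemetry dropout | ¬attitude-control fault) = 0.02·0.911 + 0.74226·0.089
        = 0.018220 + 0.066061 = 0.084281
Configurations with ground-station outage contribute 0.066061, so
  P(ground-station outage | telemetry dropout, ¬attitude-control fault) = 0.066061 / 0.084281 ≈ 0.7838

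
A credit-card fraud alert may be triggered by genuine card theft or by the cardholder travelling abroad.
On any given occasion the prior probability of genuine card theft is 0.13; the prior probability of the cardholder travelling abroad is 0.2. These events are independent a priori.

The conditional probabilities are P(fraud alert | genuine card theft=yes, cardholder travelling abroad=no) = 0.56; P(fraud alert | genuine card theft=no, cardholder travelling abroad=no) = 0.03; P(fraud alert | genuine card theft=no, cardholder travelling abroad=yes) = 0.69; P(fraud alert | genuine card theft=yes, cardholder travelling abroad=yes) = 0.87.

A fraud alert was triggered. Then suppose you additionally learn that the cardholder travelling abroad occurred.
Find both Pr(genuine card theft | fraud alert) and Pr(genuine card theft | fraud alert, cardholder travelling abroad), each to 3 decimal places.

Pr(genuine card theft | fraud alert) ≈ 0.365; Pr(genuine card theft | fraud alert, cardholder travelling abroad) ≈ 0.159

For the numerator, keep only genuine card theft=true terms: 0.058240 + 0.022620 = 0.080860
Denominator P(fraud alert): 0.03×0.87×0.8 + 0.69×0.87×0.2 + 0.56×0.13×0.8 + 0.87×0.13×0.2 = 0.221800
Posterior = 0.080860 / 0.221800 ≈ 0.365

With the extra evidence:
By total probability over both values of genuine card theft:
  P(fraud alert | cardholder travelling abroad) = 0.69·0.87 + 0.87·0.13
        = 0.600300 + 0.113100 = 0.713400
The terms with genuine card theft present sum to 0.113100, so
  P(genuine card theft | fraud alert, cardholder travelling abroad) = 0.113100 / 0.713400 ≈ 0.159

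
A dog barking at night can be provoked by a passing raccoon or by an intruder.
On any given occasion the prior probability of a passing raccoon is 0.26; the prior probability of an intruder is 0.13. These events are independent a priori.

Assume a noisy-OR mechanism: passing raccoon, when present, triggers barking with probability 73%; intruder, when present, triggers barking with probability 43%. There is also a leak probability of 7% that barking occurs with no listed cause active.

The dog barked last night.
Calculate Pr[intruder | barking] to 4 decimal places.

Pr[intruder | barking] ≈ 0.2570

Under noisy-OR, P(barking | causes) = 1 − (1−0.07)·∏(1−qᵢ) over the active causes.
P(barking) = 0.07·0.74·0.87 + 0.4699·0.74·0.13 + 0.7489·0.26·0.87 + 0.856873·0.26·0.13 = 0.045066 + 0.045204 + 0.169401 + 0.028962 = 0.288633
Restricting to configurations with intruder present: 0.045204 + 0.028962 = 0.074166.
So P(intruder | barking) = 0.074166/0.288633 ≈ 0.2570.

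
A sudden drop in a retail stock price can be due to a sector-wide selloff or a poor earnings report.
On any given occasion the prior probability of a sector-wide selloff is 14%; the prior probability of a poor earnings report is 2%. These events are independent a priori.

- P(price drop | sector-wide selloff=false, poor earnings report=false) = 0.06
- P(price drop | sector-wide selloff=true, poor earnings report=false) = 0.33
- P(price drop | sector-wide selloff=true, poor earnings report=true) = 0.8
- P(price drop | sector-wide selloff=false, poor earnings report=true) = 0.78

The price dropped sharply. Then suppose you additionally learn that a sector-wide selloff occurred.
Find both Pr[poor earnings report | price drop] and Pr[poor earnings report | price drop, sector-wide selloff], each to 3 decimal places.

Pr[poor earnings report | price drop] ≈ 0.140; Pr[poor earnings report | price drop, sector-wide selloff] ≈ 0.047

For the numerator, keep only poor earnings report=true terms: 0.013416 + 0.002240 = 0.015656
Denominator P(price drop): 0.06×0.86×0.98 + 0.78×0.86×0.02 + 0.33×0.14×0.98 + 0.8×0.14×0.02 = 0.111500
P(poor earnings report | price drop) = 0.015656/0.111500 ≈ 0.140

Now also conditioning on sector-wide selloff=true:
Numerator (weight on configurations with poor earnings report): 0.8·0.02 = 0.016000
Denominator P(price drop | sector-wide selloff): 0.33·0.98 + 0.8·0.02 = 0.339400
P(poor earnings report | price drop, sector-wide selloff) = 0.016000/0.339400 ≈ 0.047
The drop from 0.140 to 0.047 is the explaining-away (discounting) effect.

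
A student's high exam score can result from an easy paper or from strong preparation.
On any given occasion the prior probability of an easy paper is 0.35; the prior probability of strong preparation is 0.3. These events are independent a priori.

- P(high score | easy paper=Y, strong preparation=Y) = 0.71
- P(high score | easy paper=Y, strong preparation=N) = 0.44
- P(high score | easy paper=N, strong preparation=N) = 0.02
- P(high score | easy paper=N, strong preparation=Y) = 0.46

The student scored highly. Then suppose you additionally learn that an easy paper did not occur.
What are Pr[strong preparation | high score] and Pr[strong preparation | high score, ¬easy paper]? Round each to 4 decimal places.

Pr[strong preparation | high score] ≈ 0.5842; Pr[strong preparation | high score, ¬easy paper] ≈ 0.9079

Numerator (weight on configurations with strong preparation): 0.089700 + 0.074550 = 0.164250
Normalizer over all consistent configurations: 0.02·0.65·0.7 + 0.46·0.65·0.3 + 0.44·0.35·0.7 + 0.71·0.35·0.3 = 0.281150
Posterior = 0.164250 / 0.281150 ≈ 0.5842

Now condition on the additional information:
Numerator (weight on configurations with strong preparation): 0.46·0.3 = 0.138000
Denominator P(high score | ¬easy paper): 0.02·0.7 + 0.46·0.3 = 0.152000
Posterior = 0.138000 / 0.152000 ≈ 0.9079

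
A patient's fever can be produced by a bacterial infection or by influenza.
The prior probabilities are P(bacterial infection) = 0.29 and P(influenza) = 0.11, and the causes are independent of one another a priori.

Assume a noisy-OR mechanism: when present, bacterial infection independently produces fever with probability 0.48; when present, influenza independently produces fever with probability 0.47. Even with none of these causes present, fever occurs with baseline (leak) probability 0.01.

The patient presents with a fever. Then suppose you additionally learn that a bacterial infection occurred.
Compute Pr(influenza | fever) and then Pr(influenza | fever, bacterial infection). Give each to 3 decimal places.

Under noisy-OR, P(fever | causes) = 1 − (1−0.01)·∏(1−qᵢ) over the active causes.
P(fever) = 0.01×0.71×0.89 + 0.4753×0.71×0.11 + 0.4852×0.29×0.89 + 0.727156×0.29×0.11 = 0.006319 + 0.037121 + 0.125230 + 0.023196 = 0.191866
Restricting to configurations with influenza present: 0.037121 + 0.023196 = 0.060317.
Hence the posterior is 0.060317/0.191866 ≈ 0.314.

With the extra evidence:
P(fever | bacterial infection) = 0.4852*0.89 + 0.727156*0.11 = 0.431828 + 0.079987 = 0.511815
Of this, 0.079987 comes from 0.727156*0.11 (the influenza=true cases).
So P(influenza | fever, bacterial infection) = 0.079987/0.511815 ≈ 0.156.
— bacterial infection explains away the evidence for influenza.

Pr(influenza | fever) ≈ 0.314; Pr(influenza | fever, bacterial infection) ≈ 0.156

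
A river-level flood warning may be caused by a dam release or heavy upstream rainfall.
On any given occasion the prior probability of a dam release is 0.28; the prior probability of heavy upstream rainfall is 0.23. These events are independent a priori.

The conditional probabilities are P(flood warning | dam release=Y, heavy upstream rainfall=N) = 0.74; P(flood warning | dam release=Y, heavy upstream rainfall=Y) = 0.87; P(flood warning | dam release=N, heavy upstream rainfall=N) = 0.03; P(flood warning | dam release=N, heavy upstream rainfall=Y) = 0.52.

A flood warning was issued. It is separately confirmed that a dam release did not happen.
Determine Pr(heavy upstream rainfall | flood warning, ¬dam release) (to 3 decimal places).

Pr(heavy upstream rainfall | flood warning, ¬dam release) ≈ 0.838

P(flood warning | ¬dam release) = 0.03×0.77 + 0.52×0.23 = 0.023100 + 0.119600 = 0.142700
The heavy upstream rainfall-present share is 0.52×0.23 = 0.119600.
Hence the posterior is 0.119600/0.142700 ≈ 0.838.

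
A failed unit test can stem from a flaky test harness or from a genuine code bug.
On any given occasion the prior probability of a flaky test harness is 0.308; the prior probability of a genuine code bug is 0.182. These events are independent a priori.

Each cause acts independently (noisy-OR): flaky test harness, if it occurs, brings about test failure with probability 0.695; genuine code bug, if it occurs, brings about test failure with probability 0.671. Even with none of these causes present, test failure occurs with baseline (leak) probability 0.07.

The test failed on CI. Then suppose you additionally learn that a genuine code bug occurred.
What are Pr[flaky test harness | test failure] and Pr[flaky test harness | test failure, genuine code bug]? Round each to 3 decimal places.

Pr[flaky test harness | test failure] ≈ 0.645; Pr[flaky test harness | test failure, genuine code bug] ≈ 0.368

Under noisy-OR, P(test failure | causes) = 1 − (1−0.07)·∏(1−qᵢ) over the active causes.
P(test failure) = 0.07·0.692·0.818 + 0.69403·0.692·0.182 + 0.71635·0.308·0.818 + 0.906679·0.308·0.182 = 0.039624 + 0.087409 + 0.180480 + 0.050825 = 0.358338
Restricting to configurations with flaky test harness present: 0.180480 + 0.050825 = 0.231305.
P(flaky test harness | test failure) = 0.231305 / 0.358338 ≈ 0.645

With the extra evidence:
Enumerate both values of flaky test harness and weight by the priors:
  P(test failure | genuine code bug) = 0.69403·0.692 + 0.906679·0.308
        = 0.480269 + 0.279257 = 0.759526
Configurations with flaky test harness contribute 0.279257, so
  P(flaky test harness | test failure, genuine code bug) = 0.279257 / 0.759526 ≈ 0.368
This is intercausal reasoning (explaining away): once genuine code bug accounts for the test failure, flaky test harness becomes less likely.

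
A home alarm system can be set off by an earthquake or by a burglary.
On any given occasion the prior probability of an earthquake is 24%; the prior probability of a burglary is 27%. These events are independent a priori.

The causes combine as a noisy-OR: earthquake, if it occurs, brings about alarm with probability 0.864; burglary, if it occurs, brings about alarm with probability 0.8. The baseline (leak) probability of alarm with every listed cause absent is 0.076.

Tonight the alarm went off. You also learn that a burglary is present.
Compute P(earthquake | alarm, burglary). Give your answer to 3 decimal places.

Under noisy-OR, P(alarm | causes) = 1 − (1−0.076)·∏(1−qᵢ) over the active causes.
By total probability over both values of earthquake:
  P(alarm | burglary) = 0.8152·0.76 + 0.974867·0.24
        = 0.619552 + 0.233968 = 0.853520
Keeping only the earthquake-present terms gives 0.233968, so
  P(earthquake | alarm, burglary) = 0.233968 / 0.853520 ≈ 0.274

P(earthquake | alarm, burglary) ≈ 0.274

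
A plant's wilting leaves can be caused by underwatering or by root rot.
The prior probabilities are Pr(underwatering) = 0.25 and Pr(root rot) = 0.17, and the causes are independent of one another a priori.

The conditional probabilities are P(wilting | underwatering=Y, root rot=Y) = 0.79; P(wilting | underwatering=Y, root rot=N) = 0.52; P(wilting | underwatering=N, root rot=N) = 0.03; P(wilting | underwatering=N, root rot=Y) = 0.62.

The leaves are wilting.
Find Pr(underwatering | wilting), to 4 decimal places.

Pr(underwatering | wilting) ≈ 0.5915

Numerator (weight on configurations with underwatering): 0.107900 + 0.033575 = 0.141475
Denominator P(wilting): 0.03·0.75·0.83 + 0.62·0.75·0.17 + 0.52·0.25·0.83 + 0.79·0.25·0.17 = 0.239200
Posterior = 0.141475 / 0.239200 ≈ 0.5915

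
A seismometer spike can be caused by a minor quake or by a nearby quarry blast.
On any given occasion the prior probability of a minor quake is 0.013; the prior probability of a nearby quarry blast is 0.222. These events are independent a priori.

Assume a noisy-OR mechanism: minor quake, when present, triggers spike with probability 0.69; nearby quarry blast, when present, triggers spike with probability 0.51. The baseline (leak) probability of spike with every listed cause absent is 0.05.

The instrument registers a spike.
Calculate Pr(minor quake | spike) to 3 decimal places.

Under noisy-OR, P(spike | causes) = 1 − (1−0.05)·∏(1−qᵢ) over the active causes.
Sum P(spike|·) weighted by the priors over the 4 (minor quake, nearby quarry blast) configurations:
  P(spike) = 0.05×0.987×0.778 + 0.5345×0.987×0.222 + 0.7055×0.013×0.778 + 0.855695×0.013×0.222
        = 0.038394 + 0.117116 + 0.007135 + 0.002470 = 0.165115
Configurations with minor quake contribute 0.009605, so
  P(minor quake | spike) = 0.009605 / 0.165115 ≈ 0.058

Pr(minor quake | spike) ≈ 0.058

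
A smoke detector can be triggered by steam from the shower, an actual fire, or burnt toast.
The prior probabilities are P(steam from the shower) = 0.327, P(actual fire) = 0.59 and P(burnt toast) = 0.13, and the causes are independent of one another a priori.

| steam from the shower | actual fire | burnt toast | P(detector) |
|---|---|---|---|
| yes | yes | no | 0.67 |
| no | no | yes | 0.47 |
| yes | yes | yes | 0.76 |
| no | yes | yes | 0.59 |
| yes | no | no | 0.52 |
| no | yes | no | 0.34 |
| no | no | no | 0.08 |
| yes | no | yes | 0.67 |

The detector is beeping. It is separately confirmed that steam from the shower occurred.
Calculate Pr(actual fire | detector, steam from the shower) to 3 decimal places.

Pr(actual fire | detector, steam from the shower) ≈ 0.645

Enumerate the 4 (actual fire, burnt toast) configurations and weight by the priors:
  P(detector | steam from the shower) = 0.52*0.41*0.87 + 0.67*0.41*0.13 + 0.67*0.59*0.87 + 0.76*0.59*0.13
        = 0.185484 + 0.035711 + 0.343911 + 0.058292 = 0.623398
Configurations with actual fire contribute 0.402203, so
  P(actual fire | detector, steam from the shower) = 0.402203 / 0.623398 ≈ 0.645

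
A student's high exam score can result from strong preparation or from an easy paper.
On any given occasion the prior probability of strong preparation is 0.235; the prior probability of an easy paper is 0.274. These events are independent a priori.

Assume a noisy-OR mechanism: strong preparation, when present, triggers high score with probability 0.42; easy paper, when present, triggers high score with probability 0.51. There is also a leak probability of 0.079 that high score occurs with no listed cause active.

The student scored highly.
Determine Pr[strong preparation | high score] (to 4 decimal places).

Under noisy-OR, P(high score | causes) = 1 − (1−0.079)·∏(1−qᵢ) over the active causes.
Weight on strong preparation=true, given the evidence: 0.079474 + 0.047536 = 0.127010
Denominator P(high score): 0.079·0.765·0.726 + 0.54871·0.765·0.274 + 0.46582·0.235·0.726 + 0.738252·0.235·0.274 = 0.285901
P(strong preparation | high score) = 0.127010/0.285901 ≈ 0.4442

Pr[strong preparation | high score] ≈ 0.4442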